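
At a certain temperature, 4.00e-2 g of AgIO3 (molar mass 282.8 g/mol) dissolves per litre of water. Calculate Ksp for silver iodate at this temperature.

Ksp = 2.00 × 10^-8

Molar solubility s = (4.00 × 10^-2 g/L) / (282.8 g/mol) = 1.414 × 10^-4 M.
AgIO3(s) ⇌ Ag^+ + IO3^-
With molar solubility s: [Ag^+] = s, [IO3^-] = s.
Ksp = [Ag^+][IO3^-]
Ksp = (s)(s) = s^2
Ksp = (1.414 × 10^-4)^2 = 2.00 x 10^-8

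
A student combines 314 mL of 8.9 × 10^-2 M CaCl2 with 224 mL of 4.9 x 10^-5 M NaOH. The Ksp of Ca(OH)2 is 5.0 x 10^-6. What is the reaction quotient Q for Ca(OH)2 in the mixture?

Total volume = 314 + 224 = 538 mL.
[Ca^2+] = 8.9 × 10^-2 × (314/538) = 5.19 × 10^-2 M
[OH^-] = 4.9 × 10^-5 × (224/538) = 2.04 × 10^-5 M
Ca(OH)2(s) ⇌ Ca^2+(aq) + 2 OH^-(aq), so Q = [Ca^2+][OH^-]^2
Q = (5.19 × 10^-2)(2.04 x 10^-5)^2 = 2.2 x 10^-11
Q < Ksp, so no precipitate of Ca(OH)2 forms.

2.2 × 10^-11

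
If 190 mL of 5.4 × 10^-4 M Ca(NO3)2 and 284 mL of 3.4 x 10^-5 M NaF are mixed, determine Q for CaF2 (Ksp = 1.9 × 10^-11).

Q = 9.0 × 10^-14

Total volume = 190 + 284 = 474 mL.
[Ca^2+] = 5.4 × 10^-4 × (190/474) = 2.16 x 10^-4 M
[F^-] = 3.4 × 10^-5 × (284/474) = 2.04 x 10^-5 M
CaF2(s) <=> Ca^2+ + 2 F^-, so Q = [Ca^2+][F^-]^2
Q = (2.16 × 10^-4)(2.04 x 10^-5)^2 = 9.0 x 10^-14
Q < Ksp, so no precipitate of CaF2 forms.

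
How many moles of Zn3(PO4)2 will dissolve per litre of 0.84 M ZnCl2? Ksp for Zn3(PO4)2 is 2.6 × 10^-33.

Zn3(PO4)2(s) ⇌ 3 Zn^2+ + 2 PO4^3-
Ksp = [Zn^2+]^3[PO4^3-]^2
Let s = moles of Zn3(PO4)2 that dissolve per litre. [Zn^2+] = 0.84 + 3s ≈ 0.84, [PO4^3-] = 2s (common-ion effect: Zn^2+ is already 0.84 M).
Ksp ≈ (0.84)^3 × (2s)^2
s = 3.3 x 10^-17 M
Check: 3s = 9.9 × 10^-17 ≪ 0.84, so the approximation is valid.

3.3 × 10^-17 M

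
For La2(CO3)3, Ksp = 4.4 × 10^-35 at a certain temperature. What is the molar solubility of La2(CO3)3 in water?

s = 5.3 × 10^-8 M

La2(CO3)3(s) ⇌ 2 La^3+ + 3 CO3^2-
Ksp = [La^3+]^2[CO3^2-]^3
For each mole of La2(CO3)3 that dissolves: [La^3+] = 2s, [CO3^2-] = 3s.
So Ksp = (2s)^2 × (3s)^3 = 108s^5
s^5 = 4.4 × 10^-35 / 108, so s = 5.3 x 10^-8 M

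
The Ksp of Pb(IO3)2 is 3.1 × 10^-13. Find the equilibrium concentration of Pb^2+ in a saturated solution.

Pb(IO3)2(s) <=> Pb^2+ + 2 IO3^-
Ksp = [Pb^2+][IO3^-]^2
With molar solubility s: [Pb^2+] = s, [IO3^-] = 2s.
Ksp = s(2s)^2 = 4s^3
s = (3.1 × 10^-13 / 4)^(1/3) = 4.26 × 10^-5 M
[Pb^2+] = s = 4.3 x 10^-5 M

4.3e-5 M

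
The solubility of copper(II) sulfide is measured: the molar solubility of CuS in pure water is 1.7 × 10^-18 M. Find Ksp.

Ksp = 2.9e-36

CuS(s) <=> Cu^2+(aq) + S^2-(aq)
For each mole of CuS that dissolves: [Cu^2+] = s, [S^2-] = s.
Ksp = [Cu^2+][S^2-]
Ksp = s × s = s^2
Ksp = (1.7 × 10^-18)^2 = 2.9 × 10^-36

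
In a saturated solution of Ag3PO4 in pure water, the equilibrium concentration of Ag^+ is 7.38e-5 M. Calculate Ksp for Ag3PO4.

Ag3PO4(s) ⇌ 3 Ag^+ + PO4^3-
Stoichiometry gives [PO4^3-] = (1/3)[Ag^+] = 2.460 × 10^-5 M.
Ksp = [Ag^+]^3[PO4^3-]
Ksp = (7.38 × 10^-5)^3 × 2.460 x 10^-5 = 9.89 x 10^-18

Ksp = 9.89e-18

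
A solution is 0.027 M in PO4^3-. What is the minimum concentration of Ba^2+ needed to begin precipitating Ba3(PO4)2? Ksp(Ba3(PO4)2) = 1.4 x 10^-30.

Ba3(PO4)2(s) ⇌ 3 Ba^2+(aq) + 2 PO4^3-(aq)
Ksp = [Ba^2+]^3[PO4^3-]^2
Precipitation begins when Q = Ksp. With [PO4^3-] = 0.027 M:
1.4 x 10^-30 = (0.027)^2 × [Ba^2+]^3
[Ba^2+] = (1.4 x 10^-30 / 7.29 × 10^-4)^(1/3) = 1.2 × 10^-9 M

[Ba^2+] = 1.2 x 10^-9 M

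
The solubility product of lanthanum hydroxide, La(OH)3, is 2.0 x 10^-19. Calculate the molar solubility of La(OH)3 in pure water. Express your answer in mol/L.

La(OH)3(s) <=> La^3+ + 3 OH^-
Ksp = [La^3+][OH^-]^3
If s mol/L of La(OH)3 dissolves, [La^3+] = s and [OH^-] = 3s.
So Ksp = s × (3s)^3 = 27s^4
s = (2.0 x 10^-19 / 27)^(1/4) = 9.3 x 10^-6 M

s = 9.3 x 10^-6 M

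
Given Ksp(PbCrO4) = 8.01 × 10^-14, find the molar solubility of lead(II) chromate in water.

PbCrO4(s) <=> Pb^2+(aq) + CrO4^2-(aq)
Ksp = [Pb^2+][CrO4^2-]
For each mole of PbCrO4 that dissolves: [Pb^2+] = s, [CrO4^2-] = s.
Ksp = s^2
s = √(8.01 × 10^-14) = 2.83 × 10^-7 M

s ≈ 2.83e-7 M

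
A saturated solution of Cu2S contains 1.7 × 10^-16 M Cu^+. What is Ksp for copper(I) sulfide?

Cu2S(s) <=> 2 Cu^+(aq) + S^2-(aq)
Stoichiometry gives [S^2-] = (1/2)[Cu^+] = 8.50 × 10^-17 M.
Ksp = [Cu^+]^2[S^2-]
Ksp = (1.7 × 10^-16)^2 × 8.50 x 10^-17 = 2.5 × 10^-48

Ksp ≈ 2.5 × 10^-48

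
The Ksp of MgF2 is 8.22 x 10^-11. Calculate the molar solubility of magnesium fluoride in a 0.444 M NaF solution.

MgF2(s) <=> Mg^2+(aq) + 2 F^-(aq)
Ksp = [Mg^2+][F^-]^2
Let s be the molar solubility in this solution. [Mg^2+] = s, [F^-] = 0.444 + 2s ≈ 0.444 (Ksp is small, so little additional dissolves).
Ksp ≈ s × (0.444)^2
s = 4.17 × 10^-10 M
Check: 2s = 8.3 x 10^-10 ≪ 0.444, so the approximation is valid.

s = 4.17 x 10^-10 M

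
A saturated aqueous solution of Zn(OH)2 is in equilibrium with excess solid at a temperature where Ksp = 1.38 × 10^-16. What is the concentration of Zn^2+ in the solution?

3.26 × 10^-6 M

Zn(OH)2(s) ⇌ Zn^2+ + 2 OH^-
Ksp = [Zn^2+][OH^-]^2
Let s = molar solubility. Then [Zn^2+] = s and [OH^-] = 2s.
Ksp = s(2s)^2 = 4s^3
s = (1.38 × 10^-16 / 4)^(1/3) = 3.255 × 10^-6 M
[Zn^2+] = s = 3.26 × 10^-6 M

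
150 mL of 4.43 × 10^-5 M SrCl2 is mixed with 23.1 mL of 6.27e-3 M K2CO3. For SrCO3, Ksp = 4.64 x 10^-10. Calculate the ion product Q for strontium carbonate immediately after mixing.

Q ≈ 3.21e-8

Total volume = 150 + 23.1 = 173.1 mL.
[Sr^2+] = 4.43 × 10^-5 × (150/173.1) = 3.839 x 10^-5 M
[CO3^2-] = 6.27 × 10^-3 × (23.1/173.1) = 8.367 x 10^-4 M
SrCO3(s) ⇌ Sr^2+(aq) + CO3^2-(aq), so Q = [Sr^2+][CO3^2-]
Q = (3.839 × 10^-5)(8.367 x 10^-4) = 3.21 × 10^-8
Q > Ksp, so SrCO3 will precipitate.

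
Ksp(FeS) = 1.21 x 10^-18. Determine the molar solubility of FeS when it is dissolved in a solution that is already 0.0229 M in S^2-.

FeS(s) ⇌ Fe^2+ + S^2-
Ksp = [Fe^2+][S^2-]
Let s = moles of FeS that dissolve per litre. [Fe^2+] = s, [S^2-] = 0.0229 + s ≈ 0.0229 (since the S^2- already present dominates).
Ksp ≈ s × 0.0229
s = 5.28 × 10^-17 M
Check: s = 5.3 x 10^-17 ≪ 0.0229, so the approximation is valid.

5.28 × 10^-17 M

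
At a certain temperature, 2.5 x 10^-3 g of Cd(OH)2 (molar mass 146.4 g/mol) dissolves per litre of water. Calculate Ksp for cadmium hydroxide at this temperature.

Molar solubility s = (2.5 x 10^-3 g/L) / (146.4 g/mol) = 1.71 x 10^-5 M.
Cd(OH)2(s) ⇌ Cd^2+(aq) + 2 OH^-(aq)
If s mol/L of Cd(OH)2 dissolves, [Cd^2+] = s and [OH^-] = 2s.
Ksp = [Cd^2+][OH^-]^2
Substituting: Ksp = s(2s)^2 = 4s^3
Ksp = 4 × (1.71 × 10^-5)^3 = 2.0 x 10^-14

Ksp = 2.0e-14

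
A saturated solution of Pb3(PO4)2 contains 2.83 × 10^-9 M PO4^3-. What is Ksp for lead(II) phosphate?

Pb3(PO4)2(s) <=> 3 Pb^2+(aq) + 2 PO4^3-(aq)
Stoichiometry gives [Pb^2+] = (3/2)[PO4^3-] = 4.245 × 10^-9 M.
Ksp = [Pb^2+]^3[PO4^3-]^2
Ksp = (4.245 × 10^-9)^3 × (2.83 × 10^-9)^2 = 6.13 × 10^-43

Ksp ≈ 6.13 × 10^-43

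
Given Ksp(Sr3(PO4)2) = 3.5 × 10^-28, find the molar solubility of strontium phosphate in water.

s ≈ 1.3e-6 M

Sr3(PO4)2(s) <=> 3 Sr^2+(aq) + 2 PO4^3-(aq)
Ksp = [Sr^2+]^3[PO4^3-]^2
Let s = molar solubility. Then [Sr^2+] = 3s and [PO4^3-] = 2s.
So Ksp = (3s)^3 × (2s)^2 = 108s^5
s = (3.5 × 10^-28 / 108)^(1/5) = 1.3 × 10^-6 M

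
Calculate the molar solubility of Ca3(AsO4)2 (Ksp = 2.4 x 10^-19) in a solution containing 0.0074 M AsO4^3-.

s = 5.5 × 10^-6 M

Ca3(AsO4)2(s) ⇌ 3 Ca^2+(aq) + 2 AsO4^3-(aq)
Ksp = [Ca^2+]^3[AsO4^3-]^2
If s mol/L dissolves here, [Ca^2+] = 3s, [AsO4^3-] = 0.0074 + 2s ≈ 0.0074 (Ksp is small, so little additional dissolves).
Ksp ≈ (3s)^3 × (0.0074)^2
s = 5.5 x 10^-6 M
Check: 2s = 1.1 x 10^-5 ≪ 0.0074, so the approximation is valid.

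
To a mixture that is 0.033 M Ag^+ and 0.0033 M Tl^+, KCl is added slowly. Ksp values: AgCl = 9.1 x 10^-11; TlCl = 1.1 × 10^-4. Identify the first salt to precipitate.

AgCl

Each salt begins to precipitate when Q = Ksp, i.e. when [Cl^-] reaches its threshold.
For AgCl: 9.1 x 10^-11 = 0.033 × [Cl^-]  ⇒  [Cl^-] = 2.8 × 10^-9 M.
For TlCl: 1.1 × 10^-4 = 0.0033 × [Cl^-]  ⇒  [Cl^-] = 3.3 × 10^-2 M.
The salt with the lower threshold [Cl^-] precipitates first: AgCl.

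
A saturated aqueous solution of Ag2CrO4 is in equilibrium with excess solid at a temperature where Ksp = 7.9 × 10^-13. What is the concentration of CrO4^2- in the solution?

5.8e-5 M

Ag2CrO4(s) ⇌ 2 Ag^+(aq) + CrO4^2-(aq)
Ksp = [Ag^+]^2[CrO4^2-]
With molar solubility s: [Ag^+] = 2s, [CrO4^2-] = s.
Substituting: Ksp = (2s)^2s = 4s^3
s = (7.9 × 10^-13 / 4)^(1/3) = 5.82 × 10^-5 M
[CrO4^2-] = s = 5.8 × 10^-5 M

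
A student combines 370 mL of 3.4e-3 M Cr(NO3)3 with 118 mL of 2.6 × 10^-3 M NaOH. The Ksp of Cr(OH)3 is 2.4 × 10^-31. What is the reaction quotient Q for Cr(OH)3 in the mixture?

Total volume = 370 + 118 = 488 mL.
[Cr^3+] = 3.4 x 10^-3 × (370/488) = 2.58 × 10^-3 M
[OH^-] = 2.6 x 10^-3 × (118/488) = 6.29 × 10^-4 M
Cr(OH)3(s) ⇌ Cr^3+(aq) + 3 OH^-(aq), so Q = [Cr^3+][OH^-]^3
Q = (2.58 × 10^-3)(6.29 × 10^-4)^3 = 6.4 × 10^-13
Q > Ksp, so Cr(OH)3 will precipitate.

Q ≈ 6.4 × 10^-13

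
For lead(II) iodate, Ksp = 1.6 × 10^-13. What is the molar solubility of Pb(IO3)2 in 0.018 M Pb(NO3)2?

Pb(IO3)2(s) <=> Pb^2+(aq) + 2 IO3^-(aq)
Ksp = [Pb^2+][IO3^-]^2
If s mol/L dissolves here, [Pb^2+] = 0.018 + s ≈ 0.018, [IO3^-] = 2s (Ksp is small, so little additional dissolves).
Ksp ≈ 0.018 × (2s)^2
s = 1.5 x 10^-6 M
Check: s = 1.5 × 10^-6 ≪ 0.018, so the approximation is valid.

s ≈ 1.5 × 10^-6 M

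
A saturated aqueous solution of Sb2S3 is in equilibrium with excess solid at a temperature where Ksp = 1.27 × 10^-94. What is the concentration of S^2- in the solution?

Sb2S3(s) ⇌ 2 Sb^3+ + 3 S^2-
Ksp = [Sb^3+]^2[S^2-]^3
Let s = molar solubility. Then [Sb^3+] = 2s and [S^2-] = 3s.
Substituting: Ksp = (2s)^2(3s)^3 = 108s^5
s^5 = 1.27 × 10^-94 / 108, so s = 6.517 × 10^-20 M
[S^2-] = 3s = 1.96 × 10^-19 M

1.96 × 10^-19 M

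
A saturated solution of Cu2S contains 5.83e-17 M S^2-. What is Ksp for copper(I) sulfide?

7.93 x 10^-49

Cu2S(s) <=> 2 Cu^+(aq) + S^2-(aq)
Stoichiometry gives [Cu^+] = (2/1)[S^2-] = 1.166 x 10^-16 M.
Ksp = [Cu^+]^2[S^2-]
Ksp = (1.166 x 10^-16)^2 × 5.83 x 10^-17 = 7.93 × 10^-49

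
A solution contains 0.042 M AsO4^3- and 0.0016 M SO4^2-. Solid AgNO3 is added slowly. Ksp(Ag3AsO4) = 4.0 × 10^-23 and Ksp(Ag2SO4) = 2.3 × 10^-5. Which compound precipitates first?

Ag3AsO4

Each salt begins to precipitate when Q = Ksp, i.e. when [Ag^+] reaches its threshold.
For Ag3AsO4: 4.0 × 10^-23 = 0.042 × [Ag^+]^3  ⇒  [Ag^+] = 9.8 × 10^-8 M.
For Ag2SO4: 2.3 × 10^-5 = 0.0016 × [Ag^+]^2  ⇒  [Ag^+] = 1.2 × 10^-1 M.
The salt with the lower threshold [Ag^+] precipitates first: Ag3AsO4.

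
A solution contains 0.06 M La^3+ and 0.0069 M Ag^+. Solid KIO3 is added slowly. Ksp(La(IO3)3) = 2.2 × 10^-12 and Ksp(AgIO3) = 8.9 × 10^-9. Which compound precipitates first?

AgIO3

Precipitation of each salt starts when its ion product equals its Ksp.
For La(IO3)3: 2.2 × 10^-12 = 0.06 × [IO3^-]^3  ⇒  [IO3^-] = 3.3 x 10^-4 M.
For AgIO3: 8.9 × 10^-9 = 0.0069 × [IO3^-]  ⇒  [IO3^-] = 1.3 × 10^-6 M.
The salt with the lower threshold [IO3^-] precipitates first: AgIO3.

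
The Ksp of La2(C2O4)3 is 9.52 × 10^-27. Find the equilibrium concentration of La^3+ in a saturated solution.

La2(C2O4)3(s) ⇌ 2 La^3+(aq) + 3 C2O4^2-(aq)
Ksp = [La^3+]^2[C2O4^2-]^3
For each mole of La2(C2O4)3 that dissolves: [La^3+] = 2s, [C2O4^2-] = 3s.
Substituting: Ksp = (2s)^2(3s)^3 = 108s^5
s^5 = 9.52 × 10^-27 / 108, so s = 2.449 x 10^-6 M
[La^3+] = 2s = 4.90 × 10^-6 M

[La^3+] = 4.90 × 10^-6 M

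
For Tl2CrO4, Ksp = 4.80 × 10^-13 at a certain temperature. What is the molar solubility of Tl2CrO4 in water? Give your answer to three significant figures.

s = 4.93 × 10^-5 M

Tl2CrO4(s) ⇌ 2 Tl^+ + CrO4^2-
Ksp = [Tl^+]^2[CrO4^2-]
With molar solubility s: [Tl^+] = 2s, [CrO4^2-] = s.
So Ksp = (2s)^2 × s = 4s^3
s^3 = 4.80 × 10^-13 / 4, so s = 4.93 × 10^-5 M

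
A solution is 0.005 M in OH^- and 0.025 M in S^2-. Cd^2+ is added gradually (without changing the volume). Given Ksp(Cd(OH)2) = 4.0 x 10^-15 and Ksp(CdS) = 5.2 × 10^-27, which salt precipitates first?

Each salt begins to precipitate when Q = Ksp, i.e. when [Cd^2+] reaches its threshold.
For Cd(OH)2: 4.0 x 10^-15 = (0.005)^2 × [Cd^2+]  ⇒  [Cd^2+] = 1.6 x 10^-10 M.
For CdS: 5.2 × 10^-27 = 0.025 × [Cd^2+]  ⇒  [Cd^2+] = 2.1 × 10^-25 M.
The salt with the lower threshold [Cd^2+] precipitates first: CdS.

CdS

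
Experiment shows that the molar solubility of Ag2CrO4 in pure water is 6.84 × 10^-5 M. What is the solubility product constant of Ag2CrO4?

Ksp = 1.28e-12

Ag2CrO4(s) ⇌ 2 Ag^+(aq) + CrO4^2-(aq)
With molar solubility s: [Ag^+] = 2s, [CrO4^2-] = s.
Ksp = [Ag^+]^2[CrO4^2-]
So Ksp = (2s)^2 × s = 4s^3
Ksp = 4 × (6.84 x 10^-5)^3 = 1.28 × 10^-12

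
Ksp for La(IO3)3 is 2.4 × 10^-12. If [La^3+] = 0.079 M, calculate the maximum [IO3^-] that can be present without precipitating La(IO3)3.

[IO3^-] = 3.1e-4 M

La(IO3)3(s) ⇌ La^3+ + 3 IO3^-
Ksp = [La^3+][IO3^-]^3
Precipitation begins when Q = Ksp. With [La^3+] = 0.079 M:
2.4 × 10^-12 = (0.079) × [IO3^-]^3
[IO3^-] = (2.4 × 10^-12 / 7.9 × 10^-2)^(1/3) = 3.1 x 10^-4 M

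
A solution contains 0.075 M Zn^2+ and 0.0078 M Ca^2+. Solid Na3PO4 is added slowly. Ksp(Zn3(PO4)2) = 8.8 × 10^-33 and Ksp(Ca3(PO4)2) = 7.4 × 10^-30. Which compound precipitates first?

Zn3(PO4)2

Each salt begins to precipitate when Q = Ksp, i.e. when [PO4^3-] reaches its threshold.
For Zn3(PO4)2: 8.8 × 10^-33 = (0.075)^3 × [PO4^3-]^2  ⇒  [PO4^3-] = 4.6 × 10^-15 M.
For Ca3(PO4)2: 7.4 × 10^-30 = (0.0078)^3 × [PO4^3-]^2  ⇒  [PO4^3-] = 3.9 × 10^-12 M.
The salt with the lower threshold [PO4^3-] precipitates first: Zn3(PO4)2.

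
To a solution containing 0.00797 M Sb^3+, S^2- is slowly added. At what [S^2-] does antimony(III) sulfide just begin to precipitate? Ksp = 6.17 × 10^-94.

Sb2S3(s) ⇌ 2 Sb^3+ + 3 S^2-
Ksp = [Sb^3+]^2[S^2-]^3
Precipitation begins when Q = Ksp. With [Sb^3+] = 0.00797 M:
6.17 × 10^-94 = (0.00797)^2 × [S^2-]^3
[S^2-] = (6.17 × 10^-94 / 6.352 × 10^-5)^(1/3) = 2.13 × 10^-30 M

2.13e-30 M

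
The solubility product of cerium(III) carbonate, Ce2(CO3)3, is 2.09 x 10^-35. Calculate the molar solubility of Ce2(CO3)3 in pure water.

s ≈ 4.54 × 10^-8 M

Ce2(CO3)3(s) ⇌ 2 Ce^3+(aq) + 3 CO3^2-(aq)
Ksp = [Ce^3+]^2[CO3^2-]^3
With molar solubility s: [Ce^3+] = 2s, [CO3^2-] = 3s.
So Ksp = (2s)^2 × (3s)^3 = 108s^5
s = (2.09 x 10^-35 / 108)^(1/5) = 4.54 × 10^-8 M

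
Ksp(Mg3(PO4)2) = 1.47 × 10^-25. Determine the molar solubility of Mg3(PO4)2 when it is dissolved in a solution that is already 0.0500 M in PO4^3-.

Mg3(PO4)2(s) <=> 3 Mg^2+(aq) + 2 PO4^3-(aq)
Ksp = [Mg^2+]^3[PO4^3-]^2
If s mol/L dissolves here, [Mg^2+] = 3s, [PO4^3-] = 0.0500 + 2s ≈ 0.0500 (since the PO4^3- already present dominates).
Ksp ≈ (3s)^3 × (0.0500)^2
s = 1.30 × 10^-8 M
Check: 2s = 2.6 x 10^-8 ≪ 0.0500, so the approximation is valid.

s = 1.30 x 10^-8 M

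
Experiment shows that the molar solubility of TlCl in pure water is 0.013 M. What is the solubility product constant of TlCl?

Ksp = 1.7 × 10^-4

TlCl(s) ⇌ Tl^+ + Cl^-
For each mole of TlCl that dissolves: [Tl^+] = s, [Cl^-] = s.
Ksp = [Tl^+][Cl^-]
Ksp = (s)(s) = s^2
Ksp = (1.3 × 10^-2)^2 = 1.7 x 10^-4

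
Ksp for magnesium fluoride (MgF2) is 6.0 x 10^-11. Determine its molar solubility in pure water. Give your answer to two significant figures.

MgF2(s) ⇌ Mg^2+ + 2 F^-
Ksp = [Mg^2+][F^-]^2
With molar solubility s: [Mg^2+] = s, [F^-] = 2s.
Ksp = s(2s)^2 = 4s^3
Solving, s = (6.0 x 10^-11/4)^(1/3) = 2.5 × 10^-4 M

s = 2.5 × 10^-4 M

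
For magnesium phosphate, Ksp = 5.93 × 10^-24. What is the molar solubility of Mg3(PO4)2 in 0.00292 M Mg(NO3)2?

7.72 x 10^-9 M

Mg3(PO4)2(s) ⇌ 3 Mg^2+(aq) + 2 PO4^3-(aq)
Ksp = [Mg^2+]^3[PO4^3-]^2
Let s be the molar solubility in this solution. [Mg^2+] = 0.00292 + 3s ≈ 0.00292, [PO4^3-] = 2s (since Mg^2+ from Mg(NO3)2 dominates).
Ksp ≈ (0.00292)^3 × (2s)^2
s = 7.72 × 10^-9 M
Check: 3s = 2.3 × 10^-8 ≪ 0.00292, so the approximation is valid.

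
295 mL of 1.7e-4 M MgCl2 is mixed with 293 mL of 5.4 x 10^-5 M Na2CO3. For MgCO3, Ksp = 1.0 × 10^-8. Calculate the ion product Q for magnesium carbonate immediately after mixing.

Total volume = 295 + 293 = 588 mL.
[Mg^2+] = 1.7 × 10^-4 × (295/588) = 8.53 x 10^-5 M
[CO3^2-] = 5.4 × 10^-5 × (293/588) = 2.69 x 10^-5 M
MgCO3(s) ⇌ Mg^2+(aq) + CO3^2-(aq), so Q = [Mg^2+][CO3^2-]
Q = (8.53 x 10^-5)(2.69 x 10^-5) = 2.3 × 10^-9
Q < Ksp, so no precipitate of MgCO3 forms.

Q ≈ 2.3e-9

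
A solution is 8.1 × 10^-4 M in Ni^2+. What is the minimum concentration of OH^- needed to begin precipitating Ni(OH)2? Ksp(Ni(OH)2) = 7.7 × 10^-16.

9.7e-7 M

Ni(OH)2(s) ⇌ Ni^2+(aq) + 2 OH^-(aq)
Ksp = [Ni^2+][OH^-]^2
Precipitation begins when Q = Ksp. With [Ni^2+] = 8.1 × 10^-4 M:
7.7 × 10^-16 = (8.1 × 10^-4) × [OH^-]^2
[OH^-] = (7.7 × 10^-16 / 8.1 x 10^-4)^(1/2) = 9.7 x 10^-7 M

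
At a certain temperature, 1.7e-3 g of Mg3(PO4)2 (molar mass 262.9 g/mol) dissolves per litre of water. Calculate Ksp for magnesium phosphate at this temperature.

Ksp = 1.2e-24

Molar solubility s = (1.7 × 10^-3 g/L) / (262.9 g/mol) = 6.47 x 10^-6 M.
Mg3(PO4)2(s) <=> 3 Mg^2+ + 2 PO4^3-
Let s = molar solubility. Then [Mg^2+] = 3s and [PO4^3-] = 2s.
Ksp = [Mg^2+]^3[PO4^3-]^2
So Ksp = (3s)^3 × (2s)^2 = 108s^5
Ksp = 108 × (6.47 × 10^-6)^5 = 1.2 x 10^-24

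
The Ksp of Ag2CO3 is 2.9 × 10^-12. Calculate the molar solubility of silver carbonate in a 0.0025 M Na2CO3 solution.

s = 1.7 x 10^-5 M

Ag2CO3(s) ⇌ 2 Ag^+(aq) + CO3^2-(aq)
Ksp = [Ag^+]^2[CO3^2-]
Let s be the molar solubility in this solution. [Ag^+] = 2s, [CO3^2-] = 0.0025 + s ≈ 0.0025 (since CO3^2- from Na2CO3 dominates).
Ksp ≈ (2s)^2 × 0.0025
s = 1.7 × 10^-5 M
Check: s = 1.7 × 10^-5 ≪ 0.0025, so the approximation is valid.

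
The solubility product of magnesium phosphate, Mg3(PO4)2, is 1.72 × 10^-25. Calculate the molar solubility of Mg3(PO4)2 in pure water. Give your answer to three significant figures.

Mg3(PO4)2(s) ⇌ 3 Mg^2+(aq) + 2 PO4^3-(aq)
Ksp = [Mg^2+]^3[PO4^3-]^2
Let s = molar solubility. Then [Mg^2+] = 3s and [PO4^3-] = 2s.
So Ksp = (3s)^3 × (2s)^2 = 108s^5
s = (1.72 × 10^-25 / 108)^(1/5) = 4.37 x 10^-6 M

4.37e-6 M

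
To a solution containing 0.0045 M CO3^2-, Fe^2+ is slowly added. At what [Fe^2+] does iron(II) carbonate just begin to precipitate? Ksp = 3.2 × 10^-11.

FeCO3(s) ⇌ Fe^2+(aq) + CO3^2-(aq)
Ksp = [Fe^2+][CO3^2-]
Precipitation begins when Q = Ksp. With [CO3^2-] = 0.0045 M:
3.2 × 10^-11 = (0.0045) × [Fe^2+]
[Fe^2+] = (3.2 × 10^-11 / 4.5 × 10^-3) = 7.1 x 10^-9 M

[Fe^2+] = 7.1 × 10^-9 M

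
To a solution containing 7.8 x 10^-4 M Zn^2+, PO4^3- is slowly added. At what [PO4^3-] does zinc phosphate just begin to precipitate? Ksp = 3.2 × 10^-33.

2.6 × 10^-12 M

Zn3(PO4)2(s) ⇌ 3 Zn^2+ + 2 PO4^3-
Ksp = [Zn^2+]^3[PO4^3-]^2
Precipitation begins when Q = Ksp. With [Zn^2+] = 7.8 x 10^-4 M:
3.2 × 10^-33 = (7.8 x 10^-4)^3 × [PO4^3-]^2
[PO4^3-] = (3.2 × 10^-33 / 4.75 × 10^-10)^(1/2) = 2.6 × 10^-12 M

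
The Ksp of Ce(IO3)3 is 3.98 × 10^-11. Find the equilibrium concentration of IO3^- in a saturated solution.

3.31 × 10^-3 M

Ce(IO3)3(s) ⇌ Ce^3+(aq) + 3 IO3^-(aq)
Ksp = [Ce^3+][IO3^-]^3
With molar solubility s: [Ce^3+] = s, [IO3^-] = 3s.
So Ksp = s × (3s)^3 = 27s^4
s = (3.98 × 10^-11 / 27)^(1/4) = 1.102 x 10^-3 M
[IO3^-] = 3s = 3.31 x 10^-3 M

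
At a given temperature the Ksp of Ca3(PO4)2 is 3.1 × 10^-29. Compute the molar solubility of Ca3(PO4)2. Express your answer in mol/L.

s = 7.8 x 10^-7 M

Ca3(PO4)2(s) ⇌ 3 Ca^2+(aq) + 2 PO4^3-(aq)
Ksp = [Ca^2+]^3[PO4^3-]^2
With molar solubility s: [Ca^2+] = 3s, [PO4^3-] = 2s.
So Ksp = (3s)^3 × (2s)^2 = 108s^5
s = (3.1 × 10^-29 / 108)^(1/5) = 7.8 × 10^-7 M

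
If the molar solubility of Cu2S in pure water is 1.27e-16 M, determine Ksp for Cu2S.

Ksp ≈ 8.19 × 10^-48

Cu2S(s) <=> 2 Cu^+ + S^2-
If s mol/L of Cu2S dissolves, [Cu^+] = 2s and [S^2-] = s.
Ksp = [Cu^+]^2[S^2-]
Substituting: Ksp = (2s)^2s = 4s^3
With s = 1.27 × 10^-16: Ksp = 8.19 x 10^-48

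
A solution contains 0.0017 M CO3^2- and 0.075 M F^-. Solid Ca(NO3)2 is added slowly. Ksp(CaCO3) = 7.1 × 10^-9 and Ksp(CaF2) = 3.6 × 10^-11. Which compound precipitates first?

Each salt begins to precipitate when Q = Ksp, i.e. when [Ca^2+] reaches its threshold.
For CaCO3: 7.1 × 10^-9 = 0.0017 × [Ca^2+]  ⇒  [Ca^2+] = 4.2 x 10^-6 M.
For CaF2: 3.6 × 10^-11 = (0.075)^2 × [Ca^2+]  ⇒  [Ca^2+] = 6.4 × 10^-9 M.
The salt with the lower threshold [Ca^2+] precipitates first: CaF2.

CaF2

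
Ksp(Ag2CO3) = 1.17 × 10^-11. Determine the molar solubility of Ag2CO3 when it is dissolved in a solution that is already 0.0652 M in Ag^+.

s ≈ 2.75 x 10^-9 M

Ag2CO3(s) <=> 2 Ag^+(aq) + CO3^2-(aq)
Ksp = [Ag^+]^2[CO3^2-]
Let s = moles of Ag2CO3 that dissolve per litre. [Ag^+] = 0.0652 + 2s ≈ 0.0652, [CO3^2-] = s (Ksp is small, so little additional dissolves).
Ksp ≈ (0.0652)^2 × s
s = 2.75 × 10^-9 M
Check: 2s = 5.5 × 10^-9 ≪ 0.0652, so the approximation is valid.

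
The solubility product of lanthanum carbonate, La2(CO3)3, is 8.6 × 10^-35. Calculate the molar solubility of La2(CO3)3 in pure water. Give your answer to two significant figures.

La2(CO3)3(s) <=> 2 La^3+(aq) + 3 CO3^2-(aq)
Ksp = [La^3+]^2[CO3^2-]^3
With molar solubility s: [La^3+] = 2s, [CO3^2-] = 3s.
So Ksp = (2s)^2 × (3s)^3 = 108s^5
s^5 = 8.6 × 10^-35 / 108, so s = 6.0 × 10^-8 M

6.0 × 10^-8 M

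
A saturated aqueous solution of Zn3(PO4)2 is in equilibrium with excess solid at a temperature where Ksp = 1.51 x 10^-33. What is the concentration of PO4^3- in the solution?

[PO4^3-] ≈ 2.14e-7 M

Zn3(PO4)2(s) ⇌ 3 Zn^2+ + 2 PO4^3-
Ksp = [Zn^2+]^3[PO4^3-]^2
For each mole of Zn3(PO4)2 that dissolves: [Zn^2+] = 3s, [PO4^3-] = 2s.
Ksp = (3s)^3(2s)^2 = 108s^5
s^5 = 1.51 x 10^-33 / 108, so s = 1.069 × 10^-7 M
[PO4^3-] = 2s = 2.14 × 10^-7 M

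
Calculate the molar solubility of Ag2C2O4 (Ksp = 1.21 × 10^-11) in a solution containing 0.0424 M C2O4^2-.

s = 8.45 × 10^-6 M

Ag2C2O4(s) ⇌ 2 Ag^+ + C2O4^2-
Ksp = [Ag^+]^2[C2O4^2-]
Let s be the molar solubility in this solution. [Ag^+] = 2s, [C2O4^2-] = 0.0424 + s ≈ 0.0424 (common-ion effect: C2O4^2- is already 0.0424 M).
Ksp ≈ (2s)^2 × 0.0424
s = 8.45 × 10^-6 M
Check: s = 8.4 x 10^-6 ≪ 0.0424, so the approximation is valid.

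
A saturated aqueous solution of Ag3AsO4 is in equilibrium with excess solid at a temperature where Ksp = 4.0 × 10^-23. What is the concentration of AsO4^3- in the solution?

Ag3AsO4(s) ⇌ 3 Ag^+ + AsO4^3-
Ksp = [Ag^+]^3[AsO4^3-]
Let s = molar solubility. Then [Ag^+] = 3s and [AsO4^3-] = s.
Ksp = (3s)^3s = 27s^4
s^4 = 4.0 × 10^-23 / 27, so s = 1.10 × 10^-6 M
[AsO4^3-] = s = 1.1 × 10^-6 M

1.1e-6 M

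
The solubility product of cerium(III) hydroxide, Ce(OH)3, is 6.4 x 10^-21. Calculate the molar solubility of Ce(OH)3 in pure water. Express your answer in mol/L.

s = 3.9 x 10^-6 M

Ce(OH)3(s) ⇌ Ce^3+ + 3 OH^-
Ksp = [Ce^3+][OH^-]^3
If s mol/L of Ce(OH)3 dissolves, [Ce^3+] = s and [OH^-] = 3s.
So Ksp = s × (3s)^3 = 27s^4
s^4 = 6.4 x 10^-21 / 27, so s = 3.9 × 10^-6 M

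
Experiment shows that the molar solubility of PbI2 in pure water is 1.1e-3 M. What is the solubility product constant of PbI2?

PbI2(s) <=> Pb^2+ + 2 I^-
Let s = molar solubility. Then [Pb^2+] = s and [I^-] = 2s.
Ksp = [Pb^2+][I^-]^2
So Ksp = s × (2s)^2 = 4s^3
Ksp = 4 × (1.1 x 10^-3)^3 = 5.3 × 10^-9

5.3 × 10^-9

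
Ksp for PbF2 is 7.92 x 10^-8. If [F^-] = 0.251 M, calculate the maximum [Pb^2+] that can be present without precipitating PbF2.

PbF2(s) ⇌ Pb^2+ + 2 F^-
Ksp = [Pb^2+][F^-]^2
Precipitation begins when Q = Ksp. With [F^-] = 0.251 M:
7.92 x 10^-8 = (0.251)^2 × [Pb^2+]
[Pb^2+] = (7.92 x 10^-8 / 6.300 x 10^-2) = 1.26 × 10^-6 M

[Pb^2+] ≈ 1.26 x 10^-6 M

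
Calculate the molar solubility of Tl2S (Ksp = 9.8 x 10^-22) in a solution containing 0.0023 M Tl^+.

Tl2S(s) ⇌ 2 Tl^+(aq) + S^2-(aq)
Ksp = [Tl^+]^2[S^2-]
Let s be the molar solubility in this solution. [Tl^+] = 0.0023 + 2s ≈ 0.0023, [S^2-] = s (Ksp is small, so little additional dissolves).
Ksp ≈ (0.0023)^2 × s
s = 1.9 × 10^-16 M
Check: 2s = 3.7 × 10^-16 ≪ 0.0023, so the approximation is valid.

s = 1.9 × 10^-16 M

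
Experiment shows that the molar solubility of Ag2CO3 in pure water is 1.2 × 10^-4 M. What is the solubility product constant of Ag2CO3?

Ag2CO3(s) <=> 2 Ag^+(aq) + CO3^2-(aq)
Let s = molar solubility. Then [Ag^+] = 2s and [CO3^2-] = s.
Ksp = [Ag^+]^2[CO3^2-]
Substituting: Ksp = (2s)^2s = 4s^3
With s = 1.2 × 10^-4: Ksp = 6.9 x 10^-12

6.9e-12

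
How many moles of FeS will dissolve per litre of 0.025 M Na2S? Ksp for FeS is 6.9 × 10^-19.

FeS(s) ⇌ Fe^2+(aq) + S^2-(aq)
Ksp = [Fe^2+][S^2-]
Let s be the molar solubility in this solution. [Fe^2+] = s, [S^2-] = 0.025 + s ≈ 0.025 (Ksp is small, so little additional dissolves).
Ksp ≈ s × 0.025
s = 2.8 x 10^-17 M
Check: s = 2.8 × 10^-17 ≪ 0.025, so the approximation is valid.

2.8 x 10^-17 M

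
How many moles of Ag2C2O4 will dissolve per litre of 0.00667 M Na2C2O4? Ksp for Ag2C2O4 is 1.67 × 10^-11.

Ag2C2O4(s) <=> 2 Ag^+ + C2O4^2-
Ksp = [Ag^+]^2[C2O4^2-]
Let s be the molar solubility in this solution. [Ag^+] = 2s, [C2O4^2-] = 0.00667 + s ≈ 0.00667 (since C2O4^2- from Na2C2O4 dominates).
Ksp ≈ (2s)^2 × 0.00667
s = 2.50 × 10^-5 M
Check: s = 2.5 × 10^-5 ≪ 0.00667, so the approximation is valid.

s ≈ 2.50 × 10^-5 M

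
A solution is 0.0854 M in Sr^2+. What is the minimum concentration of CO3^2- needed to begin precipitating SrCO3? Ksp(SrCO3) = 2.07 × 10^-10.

[CO3^2-] = 2.42 x 10^-9 M

SrCO3(s) ⇌ Sr^2+(aq) + CO3^2-(aq)
Ksp = [Sr^2+][CO3^2-]
Precipitation begins when Q = Ksp. With [Sr^2+] = 0.0854 M:
2.07 × 10^-10 = (0.0854) × [CO3^2-]
[CO3^2-] = (2.07 × 10^-10 / 8.54 x 10^-2) = 2.42 × 10^-9 M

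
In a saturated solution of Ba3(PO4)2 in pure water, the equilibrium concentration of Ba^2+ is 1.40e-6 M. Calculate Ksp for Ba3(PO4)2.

Ksp = 2.39 × 10^-30

Ba3(PO4)2(s) ⇌ 3 Ba^2+ + 2 PO4^3-
Stoichiometry gives [PO4^3-] = (2/3)[Ba^2+] = 9.333 x 10^-7 M.
Ksp = [Ba^2+]^3[PO4^3-]^2
Ksp = (1.40 × 10^-6)^3 × (9.333 × 10^-7)^2 = 2.39 x 10^-30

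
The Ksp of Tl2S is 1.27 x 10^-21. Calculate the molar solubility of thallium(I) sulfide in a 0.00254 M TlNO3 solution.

s = 1.97e-16 M

Tl2S(s) ⇌ 2 Tl^+(aq) + S^2-(aq)
Ksp = [Tl^+]^2[S^2-]
Let s be the molar solubility in this solution. [Tl^+] = 0.00254 + 2s ≈ 0.00254, [S^2-] = s (common-ion effect: Tl^+ is already 0.00254 M).
Ksp ≈ (0.00254)^2 × s
s = 1.97 x 10^-16 M
Check: 2s = 3.9 x 10^-16 ≪ 0.00254, so the approximation is valid.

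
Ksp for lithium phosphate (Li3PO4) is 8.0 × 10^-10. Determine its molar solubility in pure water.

Li3PO4(s) ⇌ 3 Li^+ + PO4^3-
Ksp = [Li^+]^3[PO4^3-]
Let s = molar solubility. Then [Li^+] = 3s and [PO4^3-] = s.
Ksp = (3s)^3s = 27s^4
s^4 = 8.0 × 10^-10 / 27, so s = 2.3 × 10^-3 M

s ≈ 2.3 x 10^-3 M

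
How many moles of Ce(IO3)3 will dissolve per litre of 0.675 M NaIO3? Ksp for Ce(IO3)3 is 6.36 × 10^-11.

2.07 x 10^-10 M

Ce(IO3)3(s) <=> Ce^3+(aq) + 3 IO3^-(aq)
Ksp = [Ce^3+][IO3^-]^3
If s mol/L dissolves here, [Ce^3+] = s, [IO3^-] = 0.675 + 3s ≈ 0.675 (common-ion effect: IO3^- is already 0.675 M).
Ksp ≈ s × (0.675)^3
s = 2.07 × 10^-10 M
Check: 3s = 6.2 × 10^-10 ≪ 0.675, so the approximation is valid.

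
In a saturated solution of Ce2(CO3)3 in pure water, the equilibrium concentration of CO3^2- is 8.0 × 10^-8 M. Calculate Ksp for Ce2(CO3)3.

Ce2(CO3)3(s) ⇌ 2 Ce^3+ + 3 CO3^2-
Stoichiometry gives [Ce^3+] = (2/3)[CO3^2-] = 5.33 × 10^-8 M.
Ksp = [Ce^3+]^2[CO3^2-]^3
Ksp = (5.33 × 10^-8)^2 × (8.0 × 10^-8)^3 = 1.5 × 10^-36

1.5 × 10^-36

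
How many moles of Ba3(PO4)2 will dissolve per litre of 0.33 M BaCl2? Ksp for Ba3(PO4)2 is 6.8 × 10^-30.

s ≈ 6.9e-15 M

Ba3(PO4)2(s) ⇌ 3 Ba^2+(aq) + 2 PO4^3-(aq)
Ksp = [Ba^2+]^3[PO4^3-]^2
If s mol/L dissolves here, [Ba^2+] = 0.33 + 3s ≈ 0.33, [PO4^3-] = 2s (since Ba^2+ from BaCl2 dominates).
Ksp ≈ (0.33)^3 × (2s)^2
s = 6.9 x 10^-15 M
Check: 3s = 2.1 × 10^-14 ≪ 0.33, so the approximation is valid.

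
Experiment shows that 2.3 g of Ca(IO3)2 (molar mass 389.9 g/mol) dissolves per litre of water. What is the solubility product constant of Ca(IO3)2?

8.2e-7

Molar solubility s = (2.3 g/L) / (389.9 g/mol) = 5.90 x 10^-3 M.
Ca(IO3)2(s) ⇌ Ca^2+ + 2 IO3^-
If s mol/L of Ca(IO3)2 dissolves, [Ca^2+] = s and [IO3^-] = 2s.
Ksp = [Ca^2+][IO3^-]^2
So Ksp = s × (2s)^2 = 4s^3
With s = 5.90 x 10^-3: Ksp = 8.2 × 10^-7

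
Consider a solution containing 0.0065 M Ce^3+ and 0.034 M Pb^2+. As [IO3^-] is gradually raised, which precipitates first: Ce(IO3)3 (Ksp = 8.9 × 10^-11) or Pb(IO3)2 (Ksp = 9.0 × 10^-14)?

Pb(IO3)2

Each salt begins to precipitate when Q = Ksp, i.e. when [IO3^-] reaches its threshold.
For Ce(IO3)3: 8.9 × 10^-11 = 0.0065 × [IO3^-]^3  ⇒  [IO3^-] = 2.4 × 10^-3 M.
For Pb(IO3)2: 9.0 × 10^-14 = 0.034 × [IO3^-]^2  ⇒  [IO3^-] = 1.6 × 10^-6 M.
The salt with the lower threshold [IO3^-] precipitates first: Pb(IO3)2.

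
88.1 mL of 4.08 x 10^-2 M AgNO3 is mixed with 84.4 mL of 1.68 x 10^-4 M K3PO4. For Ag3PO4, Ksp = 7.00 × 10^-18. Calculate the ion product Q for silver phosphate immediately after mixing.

Q ≈ 7.44e-10

Total volume = 88.1 + 84.4 = 172.5 mL.
[Ag^+] = 4.08 × 10^-2 × (88.1/172.5) = 2.084 × 10^-2 M
[PO4^3-] = 1.68 × 10^-4 × (84.4/172.5) = 8.220 × 10^-5 M
Ag3PO4(s) ⇌ 3 Ag^+ + PO4^3-, so Q = [Ag^+]^3[PO4^3-]
Q = (2.084 x 10^-2)^3(8.220 × 10^-5) = 7.44 × 10^-10
Q > Ksp, so Ag3PO4 will precipitate.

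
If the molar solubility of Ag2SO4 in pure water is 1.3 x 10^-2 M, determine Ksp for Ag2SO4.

Ag2SO4(s) ⇌ 2 Ag^+(aq) + SO4^2-(aq)
Let s = molar solubility. Then [Ag^+] = 2s and [SO4^2-] = s.
Ksp = [Ag^+]^2[SO4^2-]
So Ksp = (2s)^2 × s = 4s^3
Ksp = 4 × (1.3 × 10^-2)^3 = 8.8 x 10^-6

8.8 × 10^-6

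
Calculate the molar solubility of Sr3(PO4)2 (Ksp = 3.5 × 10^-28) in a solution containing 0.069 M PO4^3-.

Sr3(PO4)2(s) ⇌ 3 Sr^2+(aq) + 2 PO4^3-(aq)
Ksp = [Sr^2+]^3[PO4^3-]^2
If s mol/L dissolves here, [Sr^2+] = 3s, [PO4^3-] = 0.069 + 2s ≈ 0.069 (common-ion effect: PO4^3- is already 0.069 M).
Ksp ≈ (3s)^3 × (0.069)^2
s = 1.4 x 10^-9 M
Check: 2s = 2.8 x 10^-9 ≪ 0.069, so the approximation is valid.

1.4 × 10^-9 M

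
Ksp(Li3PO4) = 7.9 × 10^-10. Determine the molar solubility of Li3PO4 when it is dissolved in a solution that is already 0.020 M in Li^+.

s = 9.9 × 10^-5 M

Li3PO4(s) <=> 3 Li^+ + PO4^3-
Ksp = [Li^+]^3[PO4^3-]
Let s be the molar solubility in this solution. [Li^+] = 0.020 + 3s ≈ 0.020, [PO4^3-] = s (since the Li^+ already present dominates).
Ksp ≈ (0.020)^3 × s
s = 9.9 x 10^-5 M
Check: 3s = 3.0 × 10^-4 ≪ 0.020, so the approximation is valid.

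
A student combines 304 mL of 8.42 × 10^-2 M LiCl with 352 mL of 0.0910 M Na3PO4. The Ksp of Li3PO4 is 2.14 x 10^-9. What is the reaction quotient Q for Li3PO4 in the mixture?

Q = 2.90 × 10^-6

Total volume = 304 + 352 = 656 mL.
[Li^+] = 8.42 × 10^-2 × (304/656) = 3.902 x 10^-2 M
[PO4^3-] = 9.10 x 10^-2 × (352/656) = 4.883 x 10^-2 M
Li3PO4(s) <=> 3 Li^+ + PO4^3-, so Q = [Li^+]^3[PO4^3-]
Q = (3.902 × 10^-2)^3(4.883 × 10^-2) = 2.90 x 10^-6
Q > Ksp, so Li3PO4 will precipitate.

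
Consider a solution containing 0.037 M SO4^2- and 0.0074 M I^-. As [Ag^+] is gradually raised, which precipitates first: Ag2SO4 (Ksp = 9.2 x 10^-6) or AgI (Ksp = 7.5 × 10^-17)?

AgI

Each salt begins to precipitate when Q = Ksp, i.e. when [Ag^+] reaches its threshold.
For Ag2SO4: 9.2 x 10^-6 = 0.037 × [Ag^+]^2  ⇒  [Ag^+] = 1.6 × 10^-2 M.
For AgI: 7.5 × 10^-17 = 0.0074 × [Ag^+]  ⇒  [Ag^+] = 1.0 × 10^-14 M.
The salt with the lower threshold [Ag^+] precipitates first: AgI.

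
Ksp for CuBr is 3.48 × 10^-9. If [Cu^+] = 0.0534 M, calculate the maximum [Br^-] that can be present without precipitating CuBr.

CuBr(s) ⇌ Cu^+(aq) + Br^-(aq)
Ksp = [Cu^+][Br^-]
Precipitation begins when Q = Ksp. With [Cu^+] = 0.0534 M:
3.48 × 10^-9 = (0.0534) × [Br^-]
[Br^-] = (3.48 × 10^-9 / 5.34 × 10^-2) = 6.52 x 10^-8 M

[Br^-] ≈ 6.52e-8 M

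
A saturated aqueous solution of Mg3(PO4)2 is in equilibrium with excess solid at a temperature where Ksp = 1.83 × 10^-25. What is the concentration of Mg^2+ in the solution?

Mg3(PO4)2(s) ⇌ 3 Mg^2+(aq) + 2 PO4^3-(aq)
Ksp = [Mg^2+]^3[PO4^3-]^2
If s mol/L of Mg3(PO4)2 dissolves, [Mg^2+] = 3s and [PO4^3-] = 2s.
Ksp = (3s)^3(2s)^2 = 108s^5
s^5 = 1.83 × 10^-25 / 108, so s = 4.424 × 10^-6 M
[Mg^2+] = 3s = 1.33 × 10^-5 M

[Mg^2+] = 1.33e-5 M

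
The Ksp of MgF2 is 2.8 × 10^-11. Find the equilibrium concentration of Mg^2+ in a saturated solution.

MgF2(s) <=> Mg^2+(aq) + 2 F^-(aq)
Ksp = [Mg^2+][F^-]^2
For each mole of MgF2 that dissolves: [Mg^2+] = s, [F^-] = 2s.
Ksp = s(2s)^2 = 4s^3
s^3 = 2.8 × 10^-11 / 4, so s = 1.91 x 10^-4 M
[Mg^2+] = s = 1.9 × 10^-4 M

1.9e-4 M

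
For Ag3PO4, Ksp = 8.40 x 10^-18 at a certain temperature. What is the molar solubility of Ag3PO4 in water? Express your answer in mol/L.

s ≈ 2.36 x 10^-5 M

Ag3PO4(s) ⇌ 3 Ag^+(aq) + PO4^3-(aq)
Ksp = [Ag^+]^3[PO4^3-]
For each mole of Ag3PO4 that dissolves: [Ag^+] = 3s, [PO4^3-] = s.
Ksp = (3s)^3s = 27s^4
s = (8.40 x 10^-18 / 27)^(1/4) = 2.36 × 10^-5 M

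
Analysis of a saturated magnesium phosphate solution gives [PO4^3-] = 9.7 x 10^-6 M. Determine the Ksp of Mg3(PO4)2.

Ksp = 2.9 × 10^-25

Mg3(PO4)2(s) <=> 3 Mg^2+ + 2 PO4^3-
Stoichiometry gives [Mg^2+] = (3/2)[PO4^3-] = 1.46 x 10^-5 M.
Ksp = [Mg^2+]^3[PO4^3-]^2
Ksp = (1.46 × 10^-5)^3 × (9.7 x 10^-6)^2 = 2.9 × 10^-25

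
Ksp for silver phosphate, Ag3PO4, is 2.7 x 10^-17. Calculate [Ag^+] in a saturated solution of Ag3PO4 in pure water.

Ag3PO4(s) ⇌ 3 Ag^+(aq) + PO4^3-(aq)
Ksp = [Ag^+]^3[PO4^3-]
Let s = molar solubility. Then [Ag^+] = 3s and [PO4^3-] = s.
So Ksp = (3s)^3 × s = 27s^4
s = (2.7 x 10^-17 / 27)^(1/4) = 3.16 × 10^-5 M
[Ag^+] = 3s = 9.5 x 10^-5 M

9.5 × 10^-5 M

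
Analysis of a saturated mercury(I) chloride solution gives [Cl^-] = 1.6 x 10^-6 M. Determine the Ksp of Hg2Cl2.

Ksp = 2.0 × 10^-18

Hg2Cl2(s) ⇌ Hg2^2+(aq) + 2 Cl^-(aq)
Stoichiometry gives [Hg2^2+] = (1/2)[Cl^-] = 8.00 x 10^-7 M.
Ksp = [Hg2^2+][Cl^-]^2
Ksp = 8.00 x 10^-7 × (1.6 × 10^-6)^2 = 2.0 × 10^-18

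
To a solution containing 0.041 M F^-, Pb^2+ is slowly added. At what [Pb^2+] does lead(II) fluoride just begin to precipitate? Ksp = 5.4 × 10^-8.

PbF2(s) <=> Pb^2+ + 2 F^-
Ksp = [Pb^2+][F^-]^2
Precipitation begins when Q = Ksp. With [F^-] = 0.041 M:
5.4 × 10^-8 = (0.041)^2 × [Pb^2+]
[Pb^2+] = (5.4 × 10^-8 / 1.68 × 10^-3) = 3.2 × 10^-5 M

[Pb^2+] ≈ 3.2e-5 M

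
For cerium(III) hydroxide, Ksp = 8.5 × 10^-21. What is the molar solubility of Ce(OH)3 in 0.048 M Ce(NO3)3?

s = 1.9 × 10^-7 M

Ce(OH)3(s) <=> Ce^3+ + 3 OH^-
Ksp = [Ce^3+][OH^-]^3
Let s be the molar solubility in this solution. [Ce^3+] = 0.048 + s ≈ 0.048, [OH^-] = 3s (since Ce^3+ from Ce(NO3)3 dominates).
Ksp ≈ 0.048 × (3s)^3
s = 1.9 × 10^-7 M
Check: s = 1.9 × 10^-7 ≪ 0.048, so the approximation is valid.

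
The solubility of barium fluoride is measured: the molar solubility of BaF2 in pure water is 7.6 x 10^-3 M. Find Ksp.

BaF2(s) ⇌ Ba^2+(aq) + 2 F^-(aq)
For each mole of BaF2 that dissolves: [Ba^2+] = s, [F^-] = 2s.
Ksp = [Ba^2+][F^-]^2
Ksp = s(2s)^2 = 4s^3
With s = 7.6 x 10^-3: Ksp = 1.8 x 10^-6

Ksp ≈ 1.8 x 10^-6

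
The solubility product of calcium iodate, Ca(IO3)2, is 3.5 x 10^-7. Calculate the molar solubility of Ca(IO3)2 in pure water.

Ca(IO3)2(s) ⇌ Ca^2+ + 2 IO3^-
Ksp = [Ca^2+][IO3^-]^2
With molar solubility s: [Ca^2+] = s, [IO3^-] = 2s.
So Ksp = s × (2s)^2 = 4s^3
s^3 = 3.5 x 10^-7 / 4, so s = 4.4 × 10^-3 M

s = 4.4 × 10^-3 M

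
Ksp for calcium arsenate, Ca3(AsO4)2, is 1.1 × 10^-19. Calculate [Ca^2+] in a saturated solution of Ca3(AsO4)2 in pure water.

[Ca^2+] = 1.9e-4 M

Ca3(AsO4)2(s) ⇌ 3 Ca^2+ + 2 AsO4^3-
Ksp = [Ca^2+]^3[AsO4^3-]^2
With molar solubility s: [Ca^2+] = 3s, [AsO4^3-] = 2s.
So Ksp = (3s)^3 × (2s)^2 = 108s^5
s = (1.1 × 10^-19 / 108)^(1/5) = 6.33 × 10^-5 M
[Ca^2+] = 3s = 1.9 × 10^-4 M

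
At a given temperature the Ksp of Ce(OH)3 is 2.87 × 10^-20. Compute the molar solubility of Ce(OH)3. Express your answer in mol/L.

Ce(OH)3(s) ⇌ Ce^3+ + 3 OH^-
Ksp = [Ce^3+][OH^-]^3
Let s = molar solubility. Then [Ce^3+] = s and [OH^-] = 3s.
So Ksp = s × (3s)^3 = 27s^4
s^4 = 2.87 × 10^-20 / 27, so s = 5.71 × 10^-6 M

s = 5.71 × 10^-6 M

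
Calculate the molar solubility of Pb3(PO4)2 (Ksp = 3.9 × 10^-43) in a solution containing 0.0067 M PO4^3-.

Pb3(PO4)2(s) ⇌ 3 Pb^2+ + 2 PO4^3-
Ksp = [Pb^2+]^3[PO4^3-]^2
Let s be the molar solubility in this solution. [Pb^2+] = 3s, [PO4^3-] = 0.0067 + 2s ≈ 0.0067 (common-ion effect: PO4^3- is already 0.0067 M).
Ksp ≈ (3s)^3 × (0.0067)^2
s = 6.9 x 10^-14 M
Check: 2s = 1.4 × 10^-13 ≪ 0.0067, so the approximation is valid.

s ≈ 6.9 × 10^-14 M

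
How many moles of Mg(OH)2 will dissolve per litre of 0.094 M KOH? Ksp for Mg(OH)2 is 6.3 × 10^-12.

s ≈ 7.1 × 10^-10 M

Mg(OH)2(s) ⇌ Mg^2+(aq) + 2 OH^-(aq)
Ksp = [Mg^2+][OH^-]^2
Let s be the molar solubility in this solution. [Mg^2+] = s, [OH^-] = 0.094 + 2s ≈ 0.094 (common-ion effect: OH^- is already 0.094 M).
Ksp ≈ s × (0.094)^2
s = 7.1 x 10^-10 M
Check: 2s = 1.4 × 10^-9 ≪ 0.094, so the approximation is valid.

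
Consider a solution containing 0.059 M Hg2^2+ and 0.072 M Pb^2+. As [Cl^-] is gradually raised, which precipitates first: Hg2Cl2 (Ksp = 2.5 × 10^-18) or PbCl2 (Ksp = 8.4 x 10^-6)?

Hg2Cl2

Each salt begins to precipitate when Q = Ksp, i.e. when [Cl^-] reaches its threshold.
For Hg2Cl2: 2.5 × 10^-18 = 0.059 × [Cl^-]^2  ⇒  [Cl^-] = 6.5 × 10^-9 M.
For PbCl2: 8.4 x 10^-6 = 0.072 × [Cl^-]^2  ⇒  [Cl^-] = 1.1 × 10^-2 M.
The salt with the lower threshold [Cl^-] precipitates first: Hg2Cl2.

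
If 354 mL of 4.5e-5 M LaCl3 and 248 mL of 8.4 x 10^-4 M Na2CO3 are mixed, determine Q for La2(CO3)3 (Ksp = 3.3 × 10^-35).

2.9 × 10^-20

Total volume = 354 + 248 = 602 mL.
[La^3+] = 4.5 x 10^-5 × (354/602) = 2.65 × 10^-5 M
[CO3^2-] = 8.4 × 10^-4 × (248/602) = 3.46 × 10^-4 M
La2(CO3)3(s) <=> 2 La^3+(aq) + 3 CO3^2-(aq), so Q = [La^3+]^2[CO3^2-]^3
Q = (2.65 x 10^-5)^2(3.46 × 10^-4)^3 = 2.9 x 10^-20
Q > Ksp, so La2(CO3)3 will precipitate.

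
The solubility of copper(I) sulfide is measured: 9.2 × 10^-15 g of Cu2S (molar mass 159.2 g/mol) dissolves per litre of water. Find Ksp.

Ksp = 7.7 x 10^-49

Molar solubility s = (9.2 × 10^-15 g/L) / (159.2 g/mol) = 5.78 × 10^-17 M.
Cu2S(s) ⇌ 2 Cu^+ + S^2-
For each mole of Cu2S that dissolves: [Cu^+] = 2s, [S^2-] = s.
Ksp = [Cu^+]^2[S^2-]
Substituting: Ksp = (2s)^2s = 4s^3
Ksp = 4 × (5.78 x 10^-17)^3 = 7.7 x 10^-49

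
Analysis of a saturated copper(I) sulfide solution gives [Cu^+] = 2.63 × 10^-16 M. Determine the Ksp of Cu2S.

Cu2S(s) <=> 2 Cu^+(aq) + S^2-(aq)
Stoichiometry gives [S^2-] = (1/2)[Cu^+] = 1.315 × 10^-16 M.
Ksp = [Cu^+]^2[S^2-]
Ksp = (2.63 × 10^-16)^2 × 1.315 × 10^-16 = 9.10 × 10^-48

9.10 × 10^-48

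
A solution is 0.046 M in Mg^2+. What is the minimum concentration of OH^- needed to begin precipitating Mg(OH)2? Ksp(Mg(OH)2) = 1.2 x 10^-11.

Mg(OH)2(s) ⇌ Mg^2+(aq) + 2 OH^-(aq)
Ksp = [Mg^2+][OH^-]^2
Precipitation begins when Q = Ksp. With [Mg^2+] = 0.046 M:
1.2 x 10^-11 = (0.046) × [OH^-]^2
[OH^-] = (1.2 x 10^-11 / 4.6 × 10^-2)^(1/2) = 1.6 × 10^-5 M

[OH^-] = 1.6 × 10^-5 M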